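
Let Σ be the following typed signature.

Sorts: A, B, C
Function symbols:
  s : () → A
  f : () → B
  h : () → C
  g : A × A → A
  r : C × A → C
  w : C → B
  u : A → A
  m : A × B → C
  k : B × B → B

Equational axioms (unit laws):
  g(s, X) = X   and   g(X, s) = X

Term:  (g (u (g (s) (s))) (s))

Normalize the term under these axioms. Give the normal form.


normal form = (u (s))

1. (g (u (g (s) (s))) (s))  →  (u (g (s) (s)))
2. (u (g (s) (s)))  →  (u (s))


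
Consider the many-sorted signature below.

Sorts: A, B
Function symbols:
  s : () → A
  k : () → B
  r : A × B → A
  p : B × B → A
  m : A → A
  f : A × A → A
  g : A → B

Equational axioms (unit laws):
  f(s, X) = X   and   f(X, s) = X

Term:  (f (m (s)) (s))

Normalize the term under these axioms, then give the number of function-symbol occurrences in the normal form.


1. (f (m (s)) (s))  →  (m (s))
normal form: (m (s))

size = 2


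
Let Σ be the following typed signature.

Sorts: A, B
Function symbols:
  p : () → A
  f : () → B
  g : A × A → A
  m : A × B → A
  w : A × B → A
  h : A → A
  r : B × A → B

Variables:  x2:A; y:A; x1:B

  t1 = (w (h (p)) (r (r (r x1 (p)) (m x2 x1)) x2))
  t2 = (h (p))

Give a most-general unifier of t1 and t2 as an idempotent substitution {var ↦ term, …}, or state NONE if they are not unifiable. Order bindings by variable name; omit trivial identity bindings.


head clash or occurs-check failure — not unifiable

NONE (not unifiable)


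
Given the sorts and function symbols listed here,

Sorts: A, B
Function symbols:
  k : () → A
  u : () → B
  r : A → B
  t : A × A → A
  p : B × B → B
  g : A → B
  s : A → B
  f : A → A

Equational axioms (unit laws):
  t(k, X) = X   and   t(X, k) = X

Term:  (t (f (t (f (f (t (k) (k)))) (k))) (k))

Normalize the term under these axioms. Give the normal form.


normal form = (f (f (f (k))))

1. (t (f (t (f (f (t (k) (k)))) (k))) (k))  →  (f (t (f (f (t (k) (k)))) (k)))
2. (f (t (f (f (t (k) (k)))) (k)))  →  (f (f (f (t (k) (k)))))
3. (f (f (f (t (k) (k)))))  →  (f (f (f (k))))


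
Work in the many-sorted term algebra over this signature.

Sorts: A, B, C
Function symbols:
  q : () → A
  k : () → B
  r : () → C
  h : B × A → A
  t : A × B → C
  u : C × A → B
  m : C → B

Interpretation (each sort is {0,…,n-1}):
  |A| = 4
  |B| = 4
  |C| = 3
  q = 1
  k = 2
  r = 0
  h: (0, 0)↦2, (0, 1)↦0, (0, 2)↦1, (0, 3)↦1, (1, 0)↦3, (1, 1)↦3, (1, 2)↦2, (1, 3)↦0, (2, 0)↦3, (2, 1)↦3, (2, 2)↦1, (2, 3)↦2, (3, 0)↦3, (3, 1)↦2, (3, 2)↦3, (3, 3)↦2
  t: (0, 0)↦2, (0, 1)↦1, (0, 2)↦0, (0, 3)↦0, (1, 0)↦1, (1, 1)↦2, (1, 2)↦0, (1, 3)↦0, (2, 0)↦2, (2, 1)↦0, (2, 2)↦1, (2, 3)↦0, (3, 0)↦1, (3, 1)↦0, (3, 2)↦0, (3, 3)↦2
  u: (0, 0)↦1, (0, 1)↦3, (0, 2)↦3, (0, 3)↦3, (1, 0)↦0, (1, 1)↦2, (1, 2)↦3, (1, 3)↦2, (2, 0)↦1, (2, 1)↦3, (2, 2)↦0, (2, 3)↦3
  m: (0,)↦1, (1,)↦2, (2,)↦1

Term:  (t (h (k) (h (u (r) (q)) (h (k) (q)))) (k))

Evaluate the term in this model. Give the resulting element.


  k = 2
  r = 0
  q = 1
  (u (r) (q)) = u(0, 1) = 3
  k = 2
  q = 1
  (h (k) (q)) = h(2, 1) = 3
  (h (u (r) (q)) (h (k) (q))) = h(3, 3) = 2
  (h (k) (h (u (r) (q)) (h (k) (q)))) = h(2, 2) = 1
  k = 2
  (t (h (k) (h (u (r) (q)) (h (k) (q)))) (k)) = t(1, 2) = 0

value = 0


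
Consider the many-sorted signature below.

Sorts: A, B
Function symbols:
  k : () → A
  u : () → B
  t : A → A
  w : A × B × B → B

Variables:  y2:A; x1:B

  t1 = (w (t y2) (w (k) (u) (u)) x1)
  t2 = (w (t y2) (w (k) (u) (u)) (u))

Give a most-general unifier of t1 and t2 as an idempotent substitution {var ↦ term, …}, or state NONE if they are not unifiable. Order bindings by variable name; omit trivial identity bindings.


{x1 ↦ (u)}


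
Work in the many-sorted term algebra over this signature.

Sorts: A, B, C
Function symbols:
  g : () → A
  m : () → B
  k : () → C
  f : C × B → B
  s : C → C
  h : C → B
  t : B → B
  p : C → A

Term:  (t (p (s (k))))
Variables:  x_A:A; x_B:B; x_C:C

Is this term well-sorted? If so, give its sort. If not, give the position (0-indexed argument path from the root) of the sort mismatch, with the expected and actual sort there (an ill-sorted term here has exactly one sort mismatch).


ill-sorted at position [0]: expected B, got A

      (k) : C
    (s (k)) : C
  (p (s (k))) : A
(t (p (s (k)))) : ✗ arg 0 at [0] has sort A, expected B


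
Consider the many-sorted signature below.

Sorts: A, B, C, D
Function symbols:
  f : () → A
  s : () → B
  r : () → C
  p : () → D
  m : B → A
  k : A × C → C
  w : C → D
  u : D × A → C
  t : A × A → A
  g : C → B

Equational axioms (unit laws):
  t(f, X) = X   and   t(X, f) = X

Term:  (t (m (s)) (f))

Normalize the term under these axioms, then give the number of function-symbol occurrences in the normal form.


1. (t (m (s)) (f))  →  (m (s))
normal form: (m (s))

size = 2


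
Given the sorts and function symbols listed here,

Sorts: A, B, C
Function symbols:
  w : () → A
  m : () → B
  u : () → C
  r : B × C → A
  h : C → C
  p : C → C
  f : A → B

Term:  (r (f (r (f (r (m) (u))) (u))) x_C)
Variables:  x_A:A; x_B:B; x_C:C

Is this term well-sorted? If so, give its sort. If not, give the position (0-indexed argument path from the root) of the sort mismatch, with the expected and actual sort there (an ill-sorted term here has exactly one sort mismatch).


well-sorted; sort = A

          (m) : B
          (u) : C
        (r (m) (u)) : A
      (f (r (m) (u))) : B
      (u) : C
    (r (f (r (m) (u))) (u)) : A
  (f (r (f (r (m) (u))) (u))) : B
  x_C : C
(r (f (r (f (r (m) (u))) (u))) x_C) : A


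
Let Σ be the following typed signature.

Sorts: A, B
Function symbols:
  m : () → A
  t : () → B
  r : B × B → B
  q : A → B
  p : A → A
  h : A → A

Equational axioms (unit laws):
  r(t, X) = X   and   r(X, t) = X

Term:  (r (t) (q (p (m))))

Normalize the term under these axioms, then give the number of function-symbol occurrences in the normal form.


1. (r (t) (q (p (m))))  →  (q (p (m)))
normal form: (q (p (m)))

size = 3


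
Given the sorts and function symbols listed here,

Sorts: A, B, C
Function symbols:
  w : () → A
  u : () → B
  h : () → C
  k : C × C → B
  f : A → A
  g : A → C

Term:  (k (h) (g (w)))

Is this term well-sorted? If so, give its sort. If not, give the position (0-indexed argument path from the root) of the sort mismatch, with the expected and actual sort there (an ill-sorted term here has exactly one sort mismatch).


  (h) : C
    (w) : A
  (g (w)) : C
(k (h) (g (w))) : B

well-sorted; sort = B


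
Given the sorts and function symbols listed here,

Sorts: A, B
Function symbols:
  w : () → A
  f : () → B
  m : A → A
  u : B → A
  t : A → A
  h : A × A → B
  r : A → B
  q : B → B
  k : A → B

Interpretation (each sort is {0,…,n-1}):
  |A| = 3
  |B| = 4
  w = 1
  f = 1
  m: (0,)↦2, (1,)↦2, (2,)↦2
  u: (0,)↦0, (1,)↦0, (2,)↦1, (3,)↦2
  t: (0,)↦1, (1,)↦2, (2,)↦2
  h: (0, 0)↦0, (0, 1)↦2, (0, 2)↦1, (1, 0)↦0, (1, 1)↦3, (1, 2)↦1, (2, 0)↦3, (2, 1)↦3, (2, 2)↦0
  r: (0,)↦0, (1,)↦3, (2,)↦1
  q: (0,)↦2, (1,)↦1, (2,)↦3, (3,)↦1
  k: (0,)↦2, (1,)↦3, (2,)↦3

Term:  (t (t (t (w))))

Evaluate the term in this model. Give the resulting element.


value = 2

  w = 1
  (t (w)) = t(1,) = 2
  (t (t (w))) = t(2,) = 2
  (t (t (t (w)))) = t(2,) = 2


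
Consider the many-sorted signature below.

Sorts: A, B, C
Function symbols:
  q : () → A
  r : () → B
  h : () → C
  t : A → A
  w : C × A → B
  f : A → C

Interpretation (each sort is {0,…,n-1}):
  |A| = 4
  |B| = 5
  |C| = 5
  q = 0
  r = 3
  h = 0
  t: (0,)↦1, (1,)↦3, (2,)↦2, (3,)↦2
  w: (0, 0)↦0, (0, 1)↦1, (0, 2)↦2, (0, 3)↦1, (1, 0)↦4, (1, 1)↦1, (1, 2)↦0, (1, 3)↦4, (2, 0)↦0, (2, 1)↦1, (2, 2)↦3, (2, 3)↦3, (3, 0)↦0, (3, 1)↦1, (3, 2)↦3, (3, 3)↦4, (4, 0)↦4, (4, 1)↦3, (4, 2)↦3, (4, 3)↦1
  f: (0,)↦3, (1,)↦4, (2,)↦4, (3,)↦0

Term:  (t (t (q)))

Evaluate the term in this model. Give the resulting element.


  q = 0
  (t (q)) = t(0,) = 1
  (t (t (q))) = t(1,) = 3

value = 3


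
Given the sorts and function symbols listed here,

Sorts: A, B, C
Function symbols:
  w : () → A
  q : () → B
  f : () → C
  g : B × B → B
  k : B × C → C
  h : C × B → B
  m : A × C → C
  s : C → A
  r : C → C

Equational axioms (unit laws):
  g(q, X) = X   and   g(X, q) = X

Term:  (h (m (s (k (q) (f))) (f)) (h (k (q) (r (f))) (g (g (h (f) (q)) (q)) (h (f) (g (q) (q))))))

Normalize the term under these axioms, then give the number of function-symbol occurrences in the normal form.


1. (h (m (s (k (q) (f))) (f)) (h (k (q) (r (f))) (g (g (h (f) (q)) (q)) (h (f) (g (q) (q))))))  →  (h (m (s (k (q) (f))) (f)) (h (k (q) (r (f))) (g (h (f) (q)) (h (f) (g (q) (q))))))
2. (h (m (s (k (q) (f))) (f)) (h (k (q) (r (f))) (g (h (f) (q)) (h (f) (g (q) (q))))))  →  (h (m (s (k (q) (f))) (f)) (h (k (q) (r (f))) (g (h (f) (q)) (h (f) (q)))))
normal form: (h (m (s (k (q) (f))) (f)) (h (k (q) (r (f))) (g (h (f) (q)) (h (f) (q)))))

size = 19


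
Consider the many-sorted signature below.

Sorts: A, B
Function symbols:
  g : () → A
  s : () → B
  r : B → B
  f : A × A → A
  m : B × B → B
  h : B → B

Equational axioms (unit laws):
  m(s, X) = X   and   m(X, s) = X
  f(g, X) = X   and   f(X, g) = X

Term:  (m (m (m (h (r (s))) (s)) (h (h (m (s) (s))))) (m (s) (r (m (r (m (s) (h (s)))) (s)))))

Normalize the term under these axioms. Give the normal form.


1. (m (m (m (h (r (s))) (s)) (h (h (m (s) (s))))) (m (s) (r (m (r (m (s) (h (s)))) (s)))))  →  (m (m (h (r (s))) (h (h (m (s) (s))))) (m (s) (r (m (r (m (s) (h (s)))) (s)))))
2. (m (m (h (r (s))) (h (h (m (s) (s))))) (m (s) (r (m (r (m (s) (h (s)))) (s)))))  →  (m (m (h (r (s))) (h (h (s)))) (m (s) (r (m (r (m (s) (h (s)))) (s)))))
3. (m (m (h (r (s))) (h (h (s)))) (m (s) (r (m (r (m (s) (h (s)))) (s)))))  →  (m (m (h (r (s))) (h (h (s)))) (r (m (r (m (s) (h (s)))) (s))))
4. (m (m (h (r (s))) (h (h (s)))) (r (m (r (m (s) (h (s)))) (s))))  →  (m (m (h (r (s))) (h (h (s)))) (r (r (m (s) (h (s))))))
5. (m (m (h (r (s))) (h (h (s)))) (r (r (m (s) (h (s))))))  →  (m (m (h (r (s))) (h (h (s)))) (r (r (h (s)))))

normal form = (m (m (h (r (s))) (h (h (s)))) (r (r (h (s)))))


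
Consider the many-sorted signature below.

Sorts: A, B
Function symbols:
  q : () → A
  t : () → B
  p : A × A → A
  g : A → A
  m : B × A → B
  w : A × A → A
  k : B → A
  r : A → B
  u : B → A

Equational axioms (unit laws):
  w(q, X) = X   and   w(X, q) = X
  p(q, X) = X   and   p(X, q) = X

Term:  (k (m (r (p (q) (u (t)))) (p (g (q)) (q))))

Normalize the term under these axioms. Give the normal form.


normal form = (k (m (r (u (t))) (g (q))))

1. (k (m (r (p (q) (u (t)))) (p (g (q)) (q))))  →  (k (m (r (u (t))) (p (g (q)) (q))))
2. (k (m (r (u (t))) (p (g (q)) (q))))  →  (k (m (r (u (t))) (g (q))))


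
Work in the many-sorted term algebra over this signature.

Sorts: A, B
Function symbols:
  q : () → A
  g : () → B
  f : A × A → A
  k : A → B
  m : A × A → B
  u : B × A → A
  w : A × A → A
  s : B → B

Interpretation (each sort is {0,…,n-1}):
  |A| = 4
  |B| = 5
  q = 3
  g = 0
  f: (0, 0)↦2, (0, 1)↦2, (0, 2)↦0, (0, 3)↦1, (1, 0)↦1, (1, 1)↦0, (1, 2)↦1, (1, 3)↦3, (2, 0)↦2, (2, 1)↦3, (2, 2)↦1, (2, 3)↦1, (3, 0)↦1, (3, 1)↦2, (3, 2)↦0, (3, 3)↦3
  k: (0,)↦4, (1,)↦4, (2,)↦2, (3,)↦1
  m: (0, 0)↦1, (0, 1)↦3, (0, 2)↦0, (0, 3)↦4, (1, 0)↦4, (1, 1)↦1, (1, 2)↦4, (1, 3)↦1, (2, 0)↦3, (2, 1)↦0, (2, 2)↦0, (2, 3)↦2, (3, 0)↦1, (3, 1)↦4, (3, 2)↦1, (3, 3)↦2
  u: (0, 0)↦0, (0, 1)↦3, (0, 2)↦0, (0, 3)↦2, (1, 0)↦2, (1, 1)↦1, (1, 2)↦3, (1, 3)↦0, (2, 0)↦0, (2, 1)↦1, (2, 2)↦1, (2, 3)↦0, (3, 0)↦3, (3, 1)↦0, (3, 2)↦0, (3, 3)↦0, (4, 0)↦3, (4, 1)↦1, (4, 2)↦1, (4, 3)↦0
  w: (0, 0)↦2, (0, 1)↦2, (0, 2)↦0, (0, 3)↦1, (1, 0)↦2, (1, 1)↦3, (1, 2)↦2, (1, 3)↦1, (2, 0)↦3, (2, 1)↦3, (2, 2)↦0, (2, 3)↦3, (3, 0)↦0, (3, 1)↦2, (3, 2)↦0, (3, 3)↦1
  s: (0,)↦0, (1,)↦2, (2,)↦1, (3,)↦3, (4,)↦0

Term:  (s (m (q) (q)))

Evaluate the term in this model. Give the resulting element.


  q = 3
  q = 3
  (m (q) (q)) = m(3, 3) = 2
  (s (m (q) (q))) = s(2,) = 1

value = 1


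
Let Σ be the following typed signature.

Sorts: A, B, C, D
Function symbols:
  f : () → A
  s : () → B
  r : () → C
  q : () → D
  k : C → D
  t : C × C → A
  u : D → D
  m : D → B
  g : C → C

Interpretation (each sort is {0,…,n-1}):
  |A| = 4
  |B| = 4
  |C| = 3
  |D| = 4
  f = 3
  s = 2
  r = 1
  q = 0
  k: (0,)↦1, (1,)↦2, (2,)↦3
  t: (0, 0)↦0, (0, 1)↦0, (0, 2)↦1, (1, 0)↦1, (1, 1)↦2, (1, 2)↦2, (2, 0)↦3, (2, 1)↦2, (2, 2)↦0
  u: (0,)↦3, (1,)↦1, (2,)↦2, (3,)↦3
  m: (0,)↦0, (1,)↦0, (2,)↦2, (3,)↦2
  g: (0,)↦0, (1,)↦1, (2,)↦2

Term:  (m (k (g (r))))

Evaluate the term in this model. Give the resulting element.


  r = 1
  (g (r)) = g(1,) = 1
  (k (g (r))) = k(1,) = 2
  (m (k (g (r)))) = m(2,) = 2

value = 2


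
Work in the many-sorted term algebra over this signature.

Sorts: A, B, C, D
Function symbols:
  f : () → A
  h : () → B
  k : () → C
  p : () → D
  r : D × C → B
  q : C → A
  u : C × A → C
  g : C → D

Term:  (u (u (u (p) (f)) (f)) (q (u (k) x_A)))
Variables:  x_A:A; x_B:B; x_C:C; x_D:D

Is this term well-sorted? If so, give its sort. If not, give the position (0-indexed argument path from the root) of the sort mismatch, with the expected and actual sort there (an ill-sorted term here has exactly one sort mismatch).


      (p) : D
      (f) : A
    (u (p) (f)) : ✗ arg 0 at [0, 0, 0] has sort D, expected C
    (f) : A
      (k) : C
      x_A : A
    (u (k) x_A) : C
  (q (u (k) x_A)) : A

ill-sorted at position [0, 0, 0]: expected C, got D


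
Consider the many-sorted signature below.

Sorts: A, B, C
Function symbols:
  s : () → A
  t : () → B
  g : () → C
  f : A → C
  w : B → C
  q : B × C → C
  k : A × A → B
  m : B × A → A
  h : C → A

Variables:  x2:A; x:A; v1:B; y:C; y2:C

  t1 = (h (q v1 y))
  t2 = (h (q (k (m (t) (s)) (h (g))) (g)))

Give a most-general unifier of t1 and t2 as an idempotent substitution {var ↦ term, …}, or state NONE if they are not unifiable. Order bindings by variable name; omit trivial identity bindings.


{v1 ↦ (k (m (t) (s)) (h (g))), y ↦ (g)}


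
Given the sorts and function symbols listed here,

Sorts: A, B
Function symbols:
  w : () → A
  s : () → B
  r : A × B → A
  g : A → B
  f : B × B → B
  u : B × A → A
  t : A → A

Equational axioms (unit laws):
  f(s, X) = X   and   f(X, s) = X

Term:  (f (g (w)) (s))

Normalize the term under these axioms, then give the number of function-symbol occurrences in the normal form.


size = 2

1. (f (g (w)) (s))  →  (g (w))
normal form: (g (w))


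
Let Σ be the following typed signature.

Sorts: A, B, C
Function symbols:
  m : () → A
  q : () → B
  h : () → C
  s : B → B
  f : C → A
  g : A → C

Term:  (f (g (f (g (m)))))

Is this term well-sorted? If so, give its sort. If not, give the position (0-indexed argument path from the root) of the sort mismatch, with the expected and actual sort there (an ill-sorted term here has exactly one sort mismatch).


        (m) : A
      (g (m)) : C
    (f (g (m))) : A
  (g (f (g (m)))) : C
(f (g (f (g (m))))) : A

well-sorted; sort = A


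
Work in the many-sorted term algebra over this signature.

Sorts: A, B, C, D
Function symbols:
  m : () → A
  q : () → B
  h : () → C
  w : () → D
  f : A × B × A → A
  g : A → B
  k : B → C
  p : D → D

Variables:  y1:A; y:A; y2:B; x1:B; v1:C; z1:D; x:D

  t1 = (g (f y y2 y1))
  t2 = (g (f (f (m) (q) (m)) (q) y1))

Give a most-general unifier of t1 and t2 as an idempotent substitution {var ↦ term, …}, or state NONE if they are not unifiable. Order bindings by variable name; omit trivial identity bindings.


{y ↦ (f (m) (q) (m)), y2 ↦ (q)}


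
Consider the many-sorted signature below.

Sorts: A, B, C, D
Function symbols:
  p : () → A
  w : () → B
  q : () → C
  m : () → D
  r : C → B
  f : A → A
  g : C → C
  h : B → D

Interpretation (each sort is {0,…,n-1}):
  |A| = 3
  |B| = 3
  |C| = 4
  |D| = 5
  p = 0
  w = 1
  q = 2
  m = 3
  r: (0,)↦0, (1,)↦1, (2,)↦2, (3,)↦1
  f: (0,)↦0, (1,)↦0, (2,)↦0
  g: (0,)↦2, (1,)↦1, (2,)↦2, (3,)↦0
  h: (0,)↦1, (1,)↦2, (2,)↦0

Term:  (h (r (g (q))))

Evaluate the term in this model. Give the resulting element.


value = 0

  q = 2
  (g (q)) = g(2,) = 2
  (r (g (q))) = r(2,) = 2
  (h (r (g (q)))) = h(2,) = 0


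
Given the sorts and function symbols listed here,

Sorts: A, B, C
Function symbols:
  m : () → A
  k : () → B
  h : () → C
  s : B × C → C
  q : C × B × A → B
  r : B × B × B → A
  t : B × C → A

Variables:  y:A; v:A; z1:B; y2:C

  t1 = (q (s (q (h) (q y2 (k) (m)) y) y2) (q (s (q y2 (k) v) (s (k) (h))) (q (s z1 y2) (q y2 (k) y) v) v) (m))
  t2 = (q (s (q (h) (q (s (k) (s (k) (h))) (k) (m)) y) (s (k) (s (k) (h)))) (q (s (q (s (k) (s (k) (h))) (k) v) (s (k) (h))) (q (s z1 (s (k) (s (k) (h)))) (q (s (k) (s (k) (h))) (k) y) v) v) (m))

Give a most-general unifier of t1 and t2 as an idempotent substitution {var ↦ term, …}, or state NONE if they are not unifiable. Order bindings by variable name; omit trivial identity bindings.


{y2 ↦ (s (k) (s (k) (h)))}


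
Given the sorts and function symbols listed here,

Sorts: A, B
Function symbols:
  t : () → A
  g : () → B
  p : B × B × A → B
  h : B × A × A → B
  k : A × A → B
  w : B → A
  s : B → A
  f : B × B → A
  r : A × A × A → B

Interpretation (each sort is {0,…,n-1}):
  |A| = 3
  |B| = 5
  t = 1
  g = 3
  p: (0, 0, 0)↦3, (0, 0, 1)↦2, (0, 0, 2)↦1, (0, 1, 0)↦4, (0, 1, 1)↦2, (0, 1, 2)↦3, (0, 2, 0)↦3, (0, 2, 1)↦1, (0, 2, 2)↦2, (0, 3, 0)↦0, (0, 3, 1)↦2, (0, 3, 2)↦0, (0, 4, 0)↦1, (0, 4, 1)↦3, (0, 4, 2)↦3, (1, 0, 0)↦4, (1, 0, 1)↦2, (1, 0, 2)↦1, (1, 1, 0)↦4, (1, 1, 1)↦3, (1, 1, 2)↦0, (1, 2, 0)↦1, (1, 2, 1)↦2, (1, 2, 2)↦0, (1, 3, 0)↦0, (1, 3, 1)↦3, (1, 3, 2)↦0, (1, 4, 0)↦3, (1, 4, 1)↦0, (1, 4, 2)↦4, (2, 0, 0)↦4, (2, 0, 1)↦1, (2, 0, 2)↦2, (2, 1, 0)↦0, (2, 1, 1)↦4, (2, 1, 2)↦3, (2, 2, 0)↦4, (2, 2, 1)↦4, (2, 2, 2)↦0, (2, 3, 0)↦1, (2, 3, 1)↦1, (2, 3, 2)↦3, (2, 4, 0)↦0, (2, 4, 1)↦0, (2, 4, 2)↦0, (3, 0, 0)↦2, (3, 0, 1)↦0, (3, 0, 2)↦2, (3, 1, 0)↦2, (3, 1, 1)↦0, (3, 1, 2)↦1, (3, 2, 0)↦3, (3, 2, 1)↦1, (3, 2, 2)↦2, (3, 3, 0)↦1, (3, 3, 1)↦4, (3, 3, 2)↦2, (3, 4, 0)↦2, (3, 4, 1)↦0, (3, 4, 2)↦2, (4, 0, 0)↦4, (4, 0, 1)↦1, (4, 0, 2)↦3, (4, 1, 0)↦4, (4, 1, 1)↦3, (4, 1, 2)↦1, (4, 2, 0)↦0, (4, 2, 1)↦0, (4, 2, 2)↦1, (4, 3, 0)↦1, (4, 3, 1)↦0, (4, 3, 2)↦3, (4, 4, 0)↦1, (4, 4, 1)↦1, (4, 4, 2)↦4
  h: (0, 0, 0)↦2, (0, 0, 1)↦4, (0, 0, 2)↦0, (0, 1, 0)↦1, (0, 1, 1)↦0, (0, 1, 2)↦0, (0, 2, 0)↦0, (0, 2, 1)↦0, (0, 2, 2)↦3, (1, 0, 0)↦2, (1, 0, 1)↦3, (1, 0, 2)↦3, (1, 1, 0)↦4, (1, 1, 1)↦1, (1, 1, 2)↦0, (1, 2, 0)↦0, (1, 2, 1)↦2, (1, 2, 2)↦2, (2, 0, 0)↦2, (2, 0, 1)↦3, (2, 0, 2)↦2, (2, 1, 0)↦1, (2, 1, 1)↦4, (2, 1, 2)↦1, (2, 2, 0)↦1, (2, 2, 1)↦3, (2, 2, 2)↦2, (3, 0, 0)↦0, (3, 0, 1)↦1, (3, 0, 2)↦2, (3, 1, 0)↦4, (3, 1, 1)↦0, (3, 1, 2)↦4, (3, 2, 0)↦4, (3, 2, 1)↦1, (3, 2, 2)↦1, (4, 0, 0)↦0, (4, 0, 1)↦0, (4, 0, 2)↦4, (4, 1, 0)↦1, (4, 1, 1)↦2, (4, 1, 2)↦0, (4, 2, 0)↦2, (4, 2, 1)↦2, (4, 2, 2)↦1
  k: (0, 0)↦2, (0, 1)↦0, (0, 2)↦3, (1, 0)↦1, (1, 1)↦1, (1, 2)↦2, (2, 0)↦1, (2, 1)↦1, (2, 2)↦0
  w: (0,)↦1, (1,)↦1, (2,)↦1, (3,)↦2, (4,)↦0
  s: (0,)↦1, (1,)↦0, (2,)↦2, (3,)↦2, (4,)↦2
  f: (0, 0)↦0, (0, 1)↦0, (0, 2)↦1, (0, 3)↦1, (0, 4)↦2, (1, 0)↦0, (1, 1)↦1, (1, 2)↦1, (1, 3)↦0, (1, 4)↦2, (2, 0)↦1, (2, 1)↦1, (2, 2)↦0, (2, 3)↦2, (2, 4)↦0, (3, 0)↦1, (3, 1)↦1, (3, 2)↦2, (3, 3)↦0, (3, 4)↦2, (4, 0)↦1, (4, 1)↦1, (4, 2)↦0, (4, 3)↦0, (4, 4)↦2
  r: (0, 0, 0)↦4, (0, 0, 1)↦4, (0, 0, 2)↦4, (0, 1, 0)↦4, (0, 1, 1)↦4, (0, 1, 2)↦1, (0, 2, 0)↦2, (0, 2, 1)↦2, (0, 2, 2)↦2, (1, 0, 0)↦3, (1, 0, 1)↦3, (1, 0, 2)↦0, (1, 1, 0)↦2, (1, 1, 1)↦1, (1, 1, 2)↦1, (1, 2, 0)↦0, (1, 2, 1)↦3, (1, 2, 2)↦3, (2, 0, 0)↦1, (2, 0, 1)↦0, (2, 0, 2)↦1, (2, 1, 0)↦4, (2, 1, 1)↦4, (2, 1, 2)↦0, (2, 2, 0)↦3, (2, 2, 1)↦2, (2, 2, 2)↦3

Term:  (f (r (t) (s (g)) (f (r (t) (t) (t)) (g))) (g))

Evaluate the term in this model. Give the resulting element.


  t = 1
  g = 3
  (s (g)) = s(3,) = 2
  t = 1
  t = 1
  t = 1
  (r (t) (t) (t)) = r(1, 1, 1) = 1
  g = 3
  (f (r (t) (t) (t)) (g)) = f(1, 3) = 0
  (r (t) (s (g)) (f (r (t) (t) (t)) (g))) = r(1, 2, 0) = 0
  g = 3
  (f (r (t) (s (g)) (f (r (t) (t) (t)) (g))) (g)) = f(0, 3) = 1

value = 1


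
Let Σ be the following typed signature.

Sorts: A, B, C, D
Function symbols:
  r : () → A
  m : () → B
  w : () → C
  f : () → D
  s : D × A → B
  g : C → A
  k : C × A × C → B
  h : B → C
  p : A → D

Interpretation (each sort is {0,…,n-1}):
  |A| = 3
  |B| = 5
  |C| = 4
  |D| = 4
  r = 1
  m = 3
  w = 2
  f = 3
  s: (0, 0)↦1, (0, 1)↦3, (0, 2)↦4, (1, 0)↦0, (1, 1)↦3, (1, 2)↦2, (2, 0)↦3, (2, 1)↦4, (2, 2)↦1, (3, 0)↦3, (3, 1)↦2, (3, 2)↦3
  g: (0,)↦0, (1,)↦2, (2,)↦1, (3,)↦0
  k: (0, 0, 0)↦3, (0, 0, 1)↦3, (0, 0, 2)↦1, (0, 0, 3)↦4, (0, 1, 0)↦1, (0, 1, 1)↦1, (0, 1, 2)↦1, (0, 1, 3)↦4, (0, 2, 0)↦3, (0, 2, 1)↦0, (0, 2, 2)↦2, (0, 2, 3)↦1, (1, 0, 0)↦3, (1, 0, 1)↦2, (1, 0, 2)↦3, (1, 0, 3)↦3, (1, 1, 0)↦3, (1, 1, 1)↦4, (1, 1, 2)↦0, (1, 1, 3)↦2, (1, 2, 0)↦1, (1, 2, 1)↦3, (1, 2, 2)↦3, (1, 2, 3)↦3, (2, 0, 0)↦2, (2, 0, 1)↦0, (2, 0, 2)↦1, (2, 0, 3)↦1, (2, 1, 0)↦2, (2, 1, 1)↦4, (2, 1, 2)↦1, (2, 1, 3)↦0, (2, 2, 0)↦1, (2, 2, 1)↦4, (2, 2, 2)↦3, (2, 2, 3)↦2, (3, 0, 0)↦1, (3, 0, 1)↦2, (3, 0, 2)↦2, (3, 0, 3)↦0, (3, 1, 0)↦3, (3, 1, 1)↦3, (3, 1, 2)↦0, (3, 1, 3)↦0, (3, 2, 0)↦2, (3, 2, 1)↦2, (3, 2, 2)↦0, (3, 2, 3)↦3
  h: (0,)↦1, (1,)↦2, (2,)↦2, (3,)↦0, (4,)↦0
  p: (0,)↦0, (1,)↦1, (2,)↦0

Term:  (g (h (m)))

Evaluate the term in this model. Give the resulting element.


value = 0

  m = 3
  (h (m)) = h(3,) = 0
  (g (h (m))) = g(0,) = 0


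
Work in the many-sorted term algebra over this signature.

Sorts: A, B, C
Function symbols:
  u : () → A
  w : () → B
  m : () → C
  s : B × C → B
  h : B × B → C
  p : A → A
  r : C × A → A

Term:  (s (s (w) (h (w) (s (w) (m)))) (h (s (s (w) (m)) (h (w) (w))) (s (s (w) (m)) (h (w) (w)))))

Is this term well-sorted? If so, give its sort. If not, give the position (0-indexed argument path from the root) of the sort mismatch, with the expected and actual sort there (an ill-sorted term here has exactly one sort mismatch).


    (w) : B
      (w) : B
        (w) : B
        (m) : C
      (s (w) (m)) : B
    (h (w) (s (w) (m))) : C
  (s (w) (h (w) (s (w) (m)))) : B
        (w) : B
        (m) : C
      (s (w) (m)) : B
        (w) : B
        (w) : B
      (h (w) (w)) : C
    (s (s (w) (m)) (h (w) (w))) : B
        (w) : B
        (m) : C
      (s (w) (m)) : B
        (w) : B
        (w) : B
      (h (w) (w)) : C
    (s (s (w) (m)) (h (w) (w))) : B
  (h (s (s (w) (m)) (h (w) (w))) (s (s (w) (m)) (h (w) (w)))) : C
(s (s (w) (h (w) (s (w) (m)))) (h (s (s (w) (m)) (h (w) (w))) (s (s (w) (m)) (h (w) (w))))) : B

well-sorted; sort = B


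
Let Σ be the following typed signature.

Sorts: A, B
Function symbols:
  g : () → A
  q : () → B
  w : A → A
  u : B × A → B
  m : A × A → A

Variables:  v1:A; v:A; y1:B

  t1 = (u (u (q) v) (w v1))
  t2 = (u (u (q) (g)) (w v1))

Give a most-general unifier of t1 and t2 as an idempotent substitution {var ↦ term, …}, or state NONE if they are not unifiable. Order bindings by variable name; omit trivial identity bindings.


{v ↦ (g)}


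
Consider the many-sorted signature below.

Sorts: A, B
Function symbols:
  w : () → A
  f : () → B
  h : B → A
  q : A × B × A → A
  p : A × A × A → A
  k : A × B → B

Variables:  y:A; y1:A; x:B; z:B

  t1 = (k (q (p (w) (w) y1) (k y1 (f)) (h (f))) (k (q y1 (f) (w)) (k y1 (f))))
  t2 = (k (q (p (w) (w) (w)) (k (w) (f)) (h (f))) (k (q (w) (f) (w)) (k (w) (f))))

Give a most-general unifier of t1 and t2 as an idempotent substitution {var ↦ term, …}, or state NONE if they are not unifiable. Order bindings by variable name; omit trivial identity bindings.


{y1 ↦ (w)}


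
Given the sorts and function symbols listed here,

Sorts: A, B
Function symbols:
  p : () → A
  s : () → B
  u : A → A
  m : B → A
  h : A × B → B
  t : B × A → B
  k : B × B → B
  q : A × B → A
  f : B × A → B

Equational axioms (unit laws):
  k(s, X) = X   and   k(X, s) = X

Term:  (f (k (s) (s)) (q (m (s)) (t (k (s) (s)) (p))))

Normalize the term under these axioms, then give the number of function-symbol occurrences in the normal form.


size = 8

1. (f (k (s) (s)) (q (m (s)) (t (k (s) (s)) (p))))  →  (f (s) (q (m (s)) (t (k (s) (s)) (p))))
2. (f (s) (q (m (s)) (t (k (s) (s)) (p))))  →  (f (s) (q (m (s)) (t (s) (p))))
normal form: (f (s) (q (m (s)) (t (s) (p))))


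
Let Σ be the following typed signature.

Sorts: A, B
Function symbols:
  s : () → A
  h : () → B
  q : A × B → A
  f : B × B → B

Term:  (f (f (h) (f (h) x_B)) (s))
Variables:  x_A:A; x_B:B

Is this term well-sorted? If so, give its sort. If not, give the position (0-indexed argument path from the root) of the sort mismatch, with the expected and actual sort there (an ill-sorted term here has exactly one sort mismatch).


    (h) : B
      (h) : B
      x_B : B
    (f (h) x_B) : B
  (f (h) (f (h) x_B)) : B
  (s) : A
(f (f (h) (f (h) x_B)) (s)) : ✗ arg 1 at [1] has sort A, expected B

ill-sorted at position [1]: expected B, got A


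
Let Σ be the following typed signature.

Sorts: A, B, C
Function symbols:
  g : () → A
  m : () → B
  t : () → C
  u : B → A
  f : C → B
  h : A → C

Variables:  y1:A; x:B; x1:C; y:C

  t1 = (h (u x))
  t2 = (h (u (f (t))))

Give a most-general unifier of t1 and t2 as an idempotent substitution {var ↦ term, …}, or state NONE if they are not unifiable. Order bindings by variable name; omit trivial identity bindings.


{x ↦ (f (t))}


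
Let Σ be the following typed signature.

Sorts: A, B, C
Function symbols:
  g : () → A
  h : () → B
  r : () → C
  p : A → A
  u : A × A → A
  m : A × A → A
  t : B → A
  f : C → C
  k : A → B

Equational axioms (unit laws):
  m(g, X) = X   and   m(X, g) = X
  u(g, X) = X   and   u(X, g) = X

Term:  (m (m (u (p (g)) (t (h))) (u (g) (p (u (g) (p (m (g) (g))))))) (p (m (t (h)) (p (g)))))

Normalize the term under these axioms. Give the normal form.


normal form = (m (m (u (p (g)) (t (h))) (p (p (g)))) (p (m (t (h)) (p (g)))))

1. (m (m (u (p (g)) (t (h))) (u (g) (p (u (g) (p (m (g) (g))))))) (p (m (t (h)) (p (g)))))  →  (m (m (u (p (g)) (t (h))) (p (u (g) (p (m (g) (g)))))) (p (m (t (h)) (p (g)))))
2. (m (m (u (p (g)) (t (h))) (p (u (g) (p (m (g) (g)))))) (p (m (t (h)) (p (g)))))  →  (m (m (u (p (g)) (t (h))) (p (p (m (g) (g))))) (p (m (t (h)) (p (g)))))
3. (m (m (u (p (g)) (t (h))) (p (p (m (g) (g))))) (p (m (t (h)) (p (g)))))  →  (m (m (u (p (g)) (t (h))) (p (p (g)))) (p (m (t (h)) (p (g)))))


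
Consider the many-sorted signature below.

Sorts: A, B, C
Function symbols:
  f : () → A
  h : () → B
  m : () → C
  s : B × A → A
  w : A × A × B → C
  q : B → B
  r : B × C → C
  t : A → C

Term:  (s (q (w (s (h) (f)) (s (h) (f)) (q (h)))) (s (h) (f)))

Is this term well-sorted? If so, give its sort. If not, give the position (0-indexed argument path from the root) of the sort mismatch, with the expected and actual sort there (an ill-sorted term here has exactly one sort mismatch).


        (h) : B
        (f) : A
      (s (h) (f)) : A
        (h) : B
        (f) : A
      (s (h) (f)) : A
        (h) : B
      (q (h)) : B
    (w (s (h) (f)) (s (h) (f)) (q (h))) : C
  (q (w (s (h) (f)) (s (h) (f)) (q (h)))) : ✗ arg 0 at [0, 0] has sort C, expected B
    (h) : B
    (f) : A
  (s (h) (f)) : A

ill-sorted at position [0, 0]: expected B, got C


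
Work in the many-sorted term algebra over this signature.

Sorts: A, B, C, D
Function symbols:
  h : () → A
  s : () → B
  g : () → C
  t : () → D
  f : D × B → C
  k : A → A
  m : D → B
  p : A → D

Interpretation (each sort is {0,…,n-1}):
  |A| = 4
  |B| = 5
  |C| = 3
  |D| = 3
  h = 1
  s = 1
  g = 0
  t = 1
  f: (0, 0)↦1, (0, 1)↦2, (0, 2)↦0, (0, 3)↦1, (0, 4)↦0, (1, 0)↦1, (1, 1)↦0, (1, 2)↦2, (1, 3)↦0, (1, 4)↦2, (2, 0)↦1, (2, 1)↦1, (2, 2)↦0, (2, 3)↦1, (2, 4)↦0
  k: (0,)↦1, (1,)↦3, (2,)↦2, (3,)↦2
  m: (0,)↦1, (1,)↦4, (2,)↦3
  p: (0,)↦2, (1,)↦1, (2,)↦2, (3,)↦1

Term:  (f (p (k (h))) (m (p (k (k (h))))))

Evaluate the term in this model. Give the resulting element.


value = 0

  h = 1
  (k (h)) = k(1,) = 3
  (p (k (h))) = p(3,) = 1
  h = 1
  (k (h)) = k(1,) = 3
  (k (k (h))) = k(3,) = 2
  (p (k (k (h)))) = p(2,) = 2
  (m (p (k (k (h))))) = m(2,) = 3
  (f (p (k (h))) (m (p (k (k (h)))))) = f(1, 3) = 0


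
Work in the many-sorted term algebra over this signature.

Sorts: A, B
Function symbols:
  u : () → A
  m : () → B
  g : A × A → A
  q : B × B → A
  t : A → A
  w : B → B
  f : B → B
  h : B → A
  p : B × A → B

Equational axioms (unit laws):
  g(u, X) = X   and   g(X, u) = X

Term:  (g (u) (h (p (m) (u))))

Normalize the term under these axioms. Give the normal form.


1. (g (u) (h (p (m) (u))))  →  (h (p (m) (u)))

normal form = (h (p (m) (u)))


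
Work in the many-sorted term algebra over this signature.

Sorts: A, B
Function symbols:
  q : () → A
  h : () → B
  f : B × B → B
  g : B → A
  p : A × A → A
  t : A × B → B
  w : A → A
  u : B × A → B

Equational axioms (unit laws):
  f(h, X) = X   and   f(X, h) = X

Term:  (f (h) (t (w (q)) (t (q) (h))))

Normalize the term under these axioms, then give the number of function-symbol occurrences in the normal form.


1. (f (h) (t (w (q)) (t (q) (h))))  →  (t (w (q)) (t (q) (h)))
normal form: (t (w (q)) (t (q) (h)))

size = 6


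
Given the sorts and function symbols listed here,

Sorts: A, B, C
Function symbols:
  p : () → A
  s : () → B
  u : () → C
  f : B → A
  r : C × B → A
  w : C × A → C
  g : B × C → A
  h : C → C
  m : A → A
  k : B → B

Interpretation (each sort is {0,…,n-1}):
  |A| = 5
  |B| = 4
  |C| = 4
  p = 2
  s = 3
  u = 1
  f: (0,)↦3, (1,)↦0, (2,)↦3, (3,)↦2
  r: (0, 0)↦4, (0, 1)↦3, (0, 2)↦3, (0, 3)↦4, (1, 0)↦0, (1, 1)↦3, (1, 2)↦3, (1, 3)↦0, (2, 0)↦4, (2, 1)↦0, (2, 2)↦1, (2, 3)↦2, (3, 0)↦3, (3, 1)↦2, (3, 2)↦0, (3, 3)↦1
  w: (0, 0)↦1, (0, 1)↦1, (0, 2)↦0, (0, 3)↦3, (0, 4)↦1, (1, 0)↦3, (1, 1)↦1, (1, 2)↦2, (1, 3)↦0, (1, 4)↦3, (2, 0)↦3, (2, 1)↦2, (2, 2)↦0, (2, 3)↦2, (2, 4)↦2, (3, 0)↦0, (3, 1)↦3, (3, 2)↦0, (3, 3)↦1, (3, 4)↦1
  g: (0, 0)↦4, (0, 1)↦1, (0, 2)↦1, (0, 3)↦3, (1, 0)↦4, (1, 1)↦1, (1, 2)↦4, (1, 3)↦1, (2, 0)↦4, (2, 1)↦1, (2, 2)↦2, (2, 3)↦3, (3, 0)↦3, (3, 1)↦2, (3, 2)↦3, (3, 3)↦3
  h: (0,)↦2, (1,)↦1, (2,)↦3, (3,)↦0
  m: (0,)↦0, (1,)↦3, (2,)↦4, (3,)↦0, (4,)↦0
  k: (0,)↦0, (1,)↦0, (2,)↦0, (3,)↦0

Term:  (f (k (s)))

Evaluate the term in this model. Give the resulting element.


value = 3

  s = 3
  (k (s)) = k(3,) = 0
  (f (k (s))) = f(0,) = 3


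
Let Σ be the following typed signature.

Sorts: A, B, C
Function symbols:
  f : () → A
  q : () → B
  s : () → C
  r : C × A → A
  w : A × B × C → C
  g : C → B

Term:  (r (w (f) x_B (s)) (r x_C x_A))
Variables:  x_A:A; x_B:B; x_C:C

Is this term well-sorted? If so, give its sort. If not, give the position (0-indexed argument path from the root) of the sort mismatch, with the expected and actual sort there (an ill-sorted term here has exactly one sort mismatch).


well-sorted; sort = A

    (f) : A
    x_B : B
    (s) : C
  (w (f) x_B (s)) : C
    x_C : C
    x_A : A
  (r x_C x_A) : A
(r (w (f) x_B (s)) (r x_C x_A)) : A


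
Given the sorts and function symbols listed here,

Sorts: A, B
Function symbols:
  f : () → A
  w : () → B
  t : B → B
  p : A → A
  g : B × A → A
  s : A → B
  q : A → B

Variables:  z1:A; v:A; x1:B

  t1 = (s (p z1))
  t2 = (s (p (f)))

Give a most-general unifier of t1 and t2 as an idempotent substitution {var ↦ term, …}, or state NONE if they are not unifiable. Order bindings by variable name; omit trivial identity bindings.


{z1 ↦ (f)}


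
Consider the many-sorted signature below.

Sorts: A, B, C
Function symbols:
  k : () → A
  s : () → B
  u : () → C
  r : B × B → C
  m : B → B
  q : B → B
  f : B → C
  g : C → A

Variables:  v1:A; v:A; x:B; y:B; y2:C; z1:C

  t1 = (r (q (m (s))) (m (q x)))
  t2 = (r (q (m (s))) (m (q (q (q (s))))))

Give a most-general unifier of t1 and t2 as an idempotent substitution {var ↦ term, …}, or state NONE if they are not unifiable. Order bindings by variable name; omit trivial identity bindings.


{x ↦ (q (q (s)))}


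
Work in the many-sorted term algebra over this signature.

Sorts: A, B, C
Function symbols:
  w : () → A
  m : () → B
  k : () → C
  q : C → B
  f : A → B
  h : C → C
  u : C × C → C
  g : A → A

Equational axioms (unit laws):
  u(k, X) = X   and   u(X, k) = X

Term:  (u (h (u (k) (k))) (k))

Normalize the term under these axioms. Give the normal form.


1. (u (h (u (k) (k))) (k))  →  (h (u (k) (k)))
2. (h (u (k) (k)))  →  (h (k))

normal form = (h (k))


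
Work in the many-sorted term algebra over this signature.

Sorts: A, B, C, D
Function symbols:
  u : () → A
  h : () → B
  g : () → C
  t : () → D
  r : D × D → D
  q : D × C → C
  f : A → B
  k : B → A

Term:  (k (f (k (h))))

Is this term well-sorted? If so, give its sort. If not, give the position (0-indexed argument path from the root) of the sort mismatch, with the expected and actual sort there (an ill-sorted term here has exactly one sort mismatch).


      (h) : B
    (k (h)) : A
  (f (k (h))) : B
(k (f (k (h)))) : A

well-sorted; sort = A


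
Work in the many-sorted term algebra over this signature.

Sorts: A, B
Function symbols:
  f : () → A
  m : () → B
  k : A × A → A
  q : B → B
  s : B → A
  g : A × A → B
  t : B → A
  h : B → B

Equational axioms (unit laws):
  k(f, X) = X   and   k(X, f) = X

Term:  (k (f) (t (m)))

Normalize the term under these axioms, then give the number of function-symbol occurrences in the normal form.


1. (k (f) (t (m)))  →  (t (m))
normal form: (t (m))

size = 2


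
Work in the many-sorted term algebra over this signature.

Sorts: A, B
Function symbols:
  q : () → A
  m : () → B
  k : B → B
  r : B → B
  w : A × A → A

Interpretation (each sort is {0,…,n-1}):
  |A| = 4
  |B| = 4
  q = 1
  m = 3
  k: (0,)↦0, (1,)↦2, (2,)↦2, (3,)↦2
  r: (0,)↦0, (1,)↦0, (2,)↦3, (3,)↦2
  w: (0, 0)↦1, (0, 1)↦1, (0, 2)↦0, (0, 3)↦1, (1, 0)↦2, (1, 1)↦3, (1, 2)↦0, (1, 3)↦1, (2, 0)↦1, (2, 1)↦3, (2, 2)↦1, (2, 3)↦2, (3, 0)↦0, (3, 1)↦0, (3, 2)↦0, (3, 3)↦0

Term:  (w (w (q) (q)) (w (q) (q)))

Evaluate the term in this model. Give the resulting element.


  q = 1
  q = 1
  (w (q) (q)) = w(1, 1) = 3
  q = 1
  q = 1
  (w (q) (q)) = w(1, 1) = 3
  (w (w (q) (q)) (w (q) (q))) = w(3, 3) = 0

value = 0


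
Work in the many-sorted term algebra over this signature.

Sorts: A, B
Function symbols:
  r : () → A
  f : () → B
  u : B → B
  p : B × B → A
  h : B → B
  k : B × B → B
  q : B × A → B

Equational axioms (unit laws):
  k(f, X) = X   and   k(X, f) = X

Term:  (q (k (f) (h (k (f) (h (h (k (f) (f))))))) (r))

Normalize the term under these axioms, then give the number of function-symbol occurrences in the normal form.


size = 6

1. (q (k (f) (h (k (f) (h (h (k (f) (f))))))) (r))  →  (q (h (k (f) (h (h (k (f) (f)))))) (r))
2. (q (h (k (f) (h (h (k (f) (f)))))) (r))  →  (q (h (h (h (k (f) (f))))) (r))
3. (q (h (h (h (k (f) (f))))) (r))  →  (q (h (h (h (f)))) (r))
normal form: (q (h (h (h (f)))) (r))


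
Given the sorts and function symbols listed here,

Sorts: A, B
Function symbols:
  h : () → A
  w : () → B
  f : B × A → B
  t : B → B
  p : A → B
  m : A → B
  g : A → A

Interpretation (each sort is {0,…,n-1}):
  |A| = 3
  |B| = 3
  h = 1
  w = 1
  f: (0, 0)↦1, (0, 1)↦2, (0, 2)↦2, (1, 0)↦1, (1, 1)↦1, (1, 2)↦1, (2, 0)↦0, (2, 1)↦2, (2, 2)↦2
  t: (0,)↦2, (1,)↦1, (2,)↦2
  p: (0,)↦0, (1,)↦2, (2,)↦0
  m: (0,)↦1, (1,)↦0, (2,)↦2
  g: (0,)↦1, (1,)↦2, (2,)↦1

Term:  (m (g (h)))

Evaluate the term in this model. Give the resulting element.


  h = 1
  (g (h)) = g(1,) = 2
  (m (g (h))) = m(2,) = 2

value = 2


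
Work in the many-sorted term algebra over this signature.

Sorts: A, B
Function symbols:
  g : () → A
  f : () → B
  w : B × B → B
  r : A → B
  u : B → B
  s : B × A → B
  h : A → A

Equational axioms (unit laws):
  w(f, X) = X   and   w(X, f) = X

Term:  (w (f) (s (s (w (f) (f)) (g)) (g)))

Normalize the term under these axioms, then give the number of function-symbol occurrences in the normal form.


1. (w (f) (s (s (w (f) (f)) (g)) (g)))  →  (s (s (w (f) (f)) (g)) (g))
2. (s (s (w (f) (f)) (g)) (g))  →  (s (s (f) (g)) (g))
normal form: (s (s (f) (g)) (g))

size = 5


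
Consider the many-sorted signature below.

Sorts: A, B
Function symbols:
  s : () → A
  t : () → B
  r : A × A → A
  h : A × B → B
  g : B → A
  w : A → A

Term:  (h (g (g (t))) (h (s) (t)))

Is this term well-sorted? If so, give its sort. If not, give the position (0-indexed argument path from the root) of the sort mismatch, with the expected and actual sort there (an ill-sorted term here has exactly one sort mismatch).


      (t) : B
    (g (t)) : A
  (g (g (t))) : ✗ arg 0 at [0, 0] has sort A, expected B
    (s) : A
    (t) : B
  (h (s) (t)) : B

ill-sorted at position [0, 0]: expected B, got A


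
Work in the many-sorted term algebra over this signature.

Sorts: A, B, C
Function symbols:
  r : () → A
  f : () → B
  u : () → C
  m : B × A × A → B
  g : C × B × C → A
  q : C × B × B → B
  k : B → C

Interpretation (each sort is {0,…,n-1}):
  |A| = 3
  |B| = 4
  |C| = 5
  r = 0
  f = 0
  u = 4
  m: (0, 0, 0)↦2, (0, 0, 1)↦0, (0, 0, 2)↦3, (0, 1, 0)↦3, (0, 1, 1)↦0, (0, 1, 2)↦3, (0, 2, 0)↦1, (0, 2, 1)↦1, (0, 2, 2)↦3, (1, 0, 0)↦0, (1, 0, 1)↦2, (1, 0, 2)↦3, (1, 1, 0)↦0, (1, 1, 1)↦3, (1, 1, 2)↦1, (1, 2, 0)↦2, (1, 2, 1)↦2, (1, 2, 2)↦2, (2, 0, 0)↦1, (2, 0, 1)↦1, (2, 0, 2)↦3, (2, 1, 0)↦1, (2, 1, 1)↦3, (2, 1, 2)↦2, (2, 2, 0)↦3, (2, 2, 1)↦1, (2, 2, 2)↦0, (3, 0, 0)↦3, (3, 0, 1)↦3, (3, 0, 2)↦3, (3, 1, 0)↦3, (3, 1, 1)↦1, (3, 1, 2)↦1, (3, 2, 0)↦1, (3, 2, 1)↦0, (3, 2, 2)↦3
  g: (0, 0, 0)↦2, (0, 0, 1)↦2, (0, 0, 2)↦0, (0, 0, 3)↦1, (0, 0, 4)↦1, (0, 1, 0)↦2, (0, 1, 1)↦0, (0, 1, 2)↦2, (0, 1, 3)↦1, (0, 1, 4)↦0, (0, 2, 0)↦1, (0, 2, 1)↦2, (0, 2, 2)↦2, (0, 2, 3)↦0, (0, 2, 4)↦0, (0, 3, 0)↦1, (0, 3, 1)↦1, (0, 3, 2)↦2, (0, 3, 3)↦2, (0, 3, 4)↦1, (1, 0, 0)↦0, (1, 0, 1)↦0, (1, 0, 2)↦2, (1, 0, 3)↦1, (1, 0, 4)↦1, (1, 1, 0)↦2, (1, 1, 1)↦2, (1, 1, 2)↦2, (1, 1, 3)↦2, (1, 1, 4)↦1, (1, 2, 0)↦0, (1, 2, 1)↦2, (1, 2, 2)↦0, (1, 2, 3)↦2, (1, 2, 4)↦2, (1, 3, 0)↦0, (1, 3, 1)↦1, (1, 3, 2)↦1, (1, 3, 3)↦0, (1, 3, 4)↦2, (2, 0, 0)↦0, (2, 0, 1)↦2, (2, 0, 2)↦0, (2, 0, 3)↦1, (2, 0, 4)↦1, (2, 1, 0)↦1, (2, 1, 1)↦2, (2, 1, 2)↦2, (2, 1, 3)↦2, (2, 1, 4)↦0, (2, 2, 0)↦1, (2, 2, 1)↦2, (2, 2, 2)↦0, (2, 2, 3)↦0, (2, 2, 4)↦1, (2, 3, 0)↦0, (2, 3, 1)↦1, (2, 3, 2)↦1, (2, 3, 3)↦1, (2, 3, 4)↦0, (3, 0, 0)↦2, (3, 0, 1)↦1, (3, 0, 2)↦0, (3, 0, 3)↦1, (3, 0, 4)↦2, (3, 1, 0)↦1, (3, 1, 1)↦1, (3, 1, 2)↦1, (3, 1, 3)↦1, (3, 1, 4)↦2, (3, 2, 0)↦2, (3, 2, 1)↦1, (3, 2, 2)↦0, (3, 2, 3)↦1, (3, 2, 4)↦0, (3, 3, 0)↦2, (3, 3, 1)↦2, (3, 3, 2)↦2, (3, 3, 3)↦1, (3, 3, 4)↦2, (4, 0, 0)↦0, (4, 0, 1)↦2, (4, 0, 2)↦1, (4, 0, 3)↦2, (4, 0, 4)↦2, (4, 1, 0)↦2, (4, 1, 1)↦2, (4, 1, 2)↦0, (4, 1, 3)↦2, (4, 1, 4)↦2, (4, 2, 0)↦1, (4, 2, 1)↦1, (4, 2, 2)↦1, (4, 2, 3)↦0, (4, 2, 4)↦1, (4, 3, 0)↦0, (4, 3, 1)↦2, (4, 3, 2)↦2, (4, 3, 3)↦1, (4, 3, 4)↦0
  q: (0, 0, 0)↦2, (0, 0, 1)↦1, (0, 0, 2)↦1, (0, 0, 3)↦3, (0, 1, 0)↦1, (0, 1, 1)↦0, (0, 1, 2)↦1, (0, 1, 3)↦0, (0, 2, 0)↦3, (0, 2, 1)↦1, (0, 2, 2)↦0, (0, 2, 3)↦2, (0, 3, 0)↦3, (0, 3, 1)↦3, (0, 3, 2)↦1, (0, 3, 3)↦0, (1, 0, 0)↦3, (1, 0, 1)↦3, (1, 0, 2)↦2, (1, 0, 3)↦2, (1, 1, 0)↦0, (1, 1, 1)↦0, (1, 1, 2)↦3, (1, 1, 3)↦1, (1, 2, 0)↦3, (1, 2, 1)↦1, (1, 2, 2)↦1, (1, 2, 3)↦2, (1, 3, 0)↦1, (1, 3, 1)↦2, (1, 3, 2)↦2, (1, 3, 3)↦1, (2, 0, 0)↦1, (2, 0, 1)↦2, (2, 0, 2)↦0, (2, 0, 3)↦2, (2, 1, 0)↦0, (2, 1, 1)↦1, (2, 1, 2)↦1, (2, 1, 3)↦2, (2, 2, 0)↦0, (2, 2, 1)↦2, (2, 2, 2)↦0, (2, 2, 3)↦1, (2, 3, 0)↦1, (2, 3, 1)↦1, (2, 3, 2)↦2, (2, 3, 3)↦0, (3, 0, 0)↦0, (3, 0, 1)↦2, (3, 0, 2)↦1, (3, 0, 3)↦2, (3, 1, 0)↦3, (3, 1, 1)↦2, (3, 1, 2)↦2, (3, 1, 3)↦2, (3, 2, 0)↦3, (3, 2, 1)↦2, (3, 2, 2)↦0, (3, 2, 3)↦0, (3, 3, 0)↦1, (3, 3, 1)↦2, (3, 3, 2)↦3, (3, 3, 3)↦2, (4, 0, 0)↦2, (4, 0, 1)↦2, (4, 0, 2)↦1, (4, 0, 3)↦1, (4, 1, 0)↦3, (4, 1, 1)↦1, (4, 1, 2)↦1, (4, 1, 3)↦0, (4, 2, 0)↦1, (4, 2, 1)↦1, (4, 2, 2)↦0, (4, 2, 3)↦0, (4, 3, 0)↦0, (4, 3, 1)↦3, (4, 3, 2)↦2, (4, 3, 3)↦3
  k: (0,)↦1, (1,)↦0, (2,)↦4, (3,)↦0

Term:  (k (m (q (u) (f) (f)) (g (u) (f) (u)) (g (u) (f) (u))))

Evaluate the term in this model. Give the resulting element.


  u = 4
  f = 0
  f = 0
  (q (u) (f) (f)) = q(4, 0, 0) = 2
  u = 4
  f = 0
  u = 4
  (g (u) (f) (u)) = g(4, 0, 4) = 2
  u = 4
  f = 0
  u = 4
  (g (u) (f) (u)) = g(4, 0, 4) = 2
  (m (q (u) (f) (f)) (g (u) (f) (u)) (g (u) (f) (u))) = m(2, 2, 2) = 0
  (k (m (q (u) (f) (f)) (g (u) (f) (u)) (g (u) (f) (u)))) = k(0,) = 1

value = 1
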